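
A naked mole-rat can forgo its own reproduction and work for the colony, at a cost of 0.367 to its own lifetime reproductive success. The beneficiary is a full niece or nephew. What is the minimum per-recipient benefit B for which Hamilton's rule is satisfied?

r to a full niece or nephew = 1/4 (full aunt/uncle↔niece/nephew: two paths of length 3 through the shared grandparent pair: r = 2·(1/2)^3 = 1/4).
Hamilton's rule with n recipients of equal r: n·r·B > C, so B > C/(n·r) = 0.367/(1·0.25) = 1.468.

1.468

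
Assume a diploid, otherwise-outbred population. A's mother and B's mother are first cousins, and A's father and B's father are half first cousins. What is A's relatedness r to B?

With two independent routes of shared ancestry, r is the sum of the two contributions.
A and B are related in two ways: second cousins through their mothers (r = 1/32) and half second cousins through their fathers (r = 1/64).
r = 1/32 + 1/64 = 0.046875.

0.046875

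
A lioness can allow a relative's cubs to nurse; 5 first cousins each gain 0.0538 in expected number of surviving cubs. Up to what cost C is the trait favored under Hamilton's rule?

r to a first cousin = 0.125 (first cousins share one grandparent pair — two paths of length 4: r = 2·(1/2)^4 = 1/8).
Hamilton's rule: n·r·B > C, so the trait is favored while C < n·r·B = 5·0.125·0.0538 = 0.033625.

0.033625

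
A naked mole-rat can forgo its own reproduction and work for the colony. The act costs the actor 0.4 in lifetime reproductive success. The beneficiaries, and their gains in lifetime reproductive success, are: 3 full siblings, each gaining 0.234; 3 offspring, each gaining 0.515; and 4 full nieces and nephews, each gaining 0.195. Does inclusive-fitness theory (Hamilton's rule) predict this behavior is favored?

Hamilton's rule: the trait is favored when the sum of r·B over every recipient exceeds the actor's cost C.
r to a full sibling = 0.5 (full sibs share both parents — two paths of length 2: r = 2·(1/2)^2 = 1/2).
r to an offspring = 1/2 (one parent–offspring link: r = (1/2)^1 = 1/2).
r to a full niece or nephew = 1/4 (full aunt/uncle↔niece/nephew: two paths of length 3 through the shared grandparent pair: r = 2·(1/2)^3 = 1/4).
Summing one r·B term per recipient: 3·0.5·0.234 + 3·0.5·0.515 + 4·0.25·0.195 = 1.3185.
1.3185 > 0.4: the indirect benefit exceeds the cost.

Yes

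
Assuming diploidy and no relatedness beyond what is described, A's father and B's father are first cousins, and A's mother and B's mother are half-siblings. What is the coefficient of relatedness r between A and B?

Relatedness sums over independent paths through distinct common ancestors.
A and B are related in two ways: second cousins through their fathers (r = 1/32) and half first cousins through their mothers (r = 1/16).
r = 1/32 + 1/16 = 0.09375.

0.09375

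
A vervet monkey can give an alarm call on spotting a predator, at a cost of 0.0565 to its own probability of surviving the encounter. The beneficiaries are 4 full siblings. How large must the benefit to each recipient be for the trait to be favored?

0.0283

r to a full sibling = 1/2 (full sibs share both parents — two paths of length 2: r = 2·(1/2)^2 = 1/2).
Hamilton's rule with n recipients of equal r: n·r·B > C, so B > C/(n·r) = 0.0565/(4·0.5) = 0.0283.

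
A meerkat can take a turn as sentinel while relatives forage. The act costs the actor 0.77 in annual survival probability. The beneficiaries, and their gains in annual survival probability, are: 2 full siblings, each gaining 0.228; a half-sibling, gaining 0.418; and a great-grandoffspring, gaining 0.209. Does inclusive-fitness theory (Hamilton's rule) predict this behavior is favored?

No

Hamilton's rule: the trait is favored when the sum of r·B over every recipient exceeds the actor's cost C.
r to a full sibling = 0.5 (full sibs share both parents — two paths of length 2: r = 2·(1/2)^2 = 1/2).
r to a half-sibling = 1/4 (half-sibs share one parent — one path of length 2: r = (1/2)^2 = 1/4).
r to a great-grandoffspring = 1/8 (three parent–offspring links: r = (1/2)^3 = 1/8).
Summing one r·B term per recipient: 2·0.5·0.228 + 1·0.25·0.418 + 1·0.125·0.209 = 0.358625.
0.358625 < 0.77: the indirect benefit is less than the cost.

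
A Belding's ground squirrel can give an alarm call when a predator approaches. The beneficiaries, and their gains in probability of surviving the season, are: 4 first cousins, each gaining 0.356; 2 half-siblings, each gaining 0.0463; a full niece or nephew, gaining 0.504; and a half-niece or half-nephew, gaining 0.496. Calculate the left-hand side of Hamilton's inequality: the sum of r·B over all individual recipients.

r to a first cousin = 0.125 (first cousins share one grandparent pair — two paths of length 4: r = 2·(1/2)^4 = 1/8).
r to a half-sibling = 1/4 (half-sibs share one parent — one path of length 2: r = (1/2)^2 = 1/4).
r to a full niece or nephew = 1/4 (full aunt/uncle↔niece/nephew: two paths of length 3 through the shared grandparent pair: r = 2·(1/2)^3 = 1/4).
r to a half-niece or half-nephew = 0.125 (half-aunt/uncle↔niece/nephew: one path of length 3: r = (1/2)^3 = 1/8).
Summing one r·B term per recipient: 4·0.125·0.356 + 2·0.25·0.0463 + 1·0.25·0.504 + 1·0.125·0.496 = 0.38915.

0.38915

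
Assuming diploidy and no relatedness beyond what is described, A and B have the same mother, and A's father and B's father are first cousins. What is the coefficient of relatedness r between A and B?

Independent pedigree routes through distinct common ancestors add.
A and B are related in two ways: half-sibs through their shared mother (r = 1/4) and second cousins through their fathers (r = 1/32).
r = 1/4 + 1/32 = 0.28125.

0.28125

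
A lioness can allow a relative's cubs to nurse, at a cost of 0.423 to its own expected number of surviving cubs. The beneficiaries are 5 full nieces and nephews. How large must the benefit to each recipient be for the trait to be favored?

r to a full niece or nephew = 0.25 (full aunt/uncle↔niece/nephew: two paths of length 3 through the shared grandparent pair: r = 2·(1/2)^3 = 1/4).
Hamilton's rule with n recipients of equal r: n·r·B > C, so B > C/(n·r) = 0.423/(5·0.25) = 0.3384.

0.3384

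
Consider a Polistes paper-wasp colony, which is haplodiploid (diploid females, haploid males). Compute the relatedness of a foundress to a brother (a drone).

0.25

Her haploid brother carries none of their father's genes and a random half of their mother's genome; that half matches the maternal half of her own genome with probability 1/2: r = 1/2 · 1/2 = 1/4.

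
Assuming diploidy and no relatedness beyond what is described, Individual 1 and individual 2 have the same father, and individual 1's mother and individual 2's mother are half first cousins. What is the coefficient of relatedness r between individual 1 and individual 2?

0.265625

Wright's path rule: contributions from independent ancestry routes add.
Individual 1 and individual 2 are related in two ways: half-sibs through their shared father (r = 1/4) and half second cousins through their mothers (r = 1/64).
r = 1/4 + 1/64 = 17/64 = 0.265625.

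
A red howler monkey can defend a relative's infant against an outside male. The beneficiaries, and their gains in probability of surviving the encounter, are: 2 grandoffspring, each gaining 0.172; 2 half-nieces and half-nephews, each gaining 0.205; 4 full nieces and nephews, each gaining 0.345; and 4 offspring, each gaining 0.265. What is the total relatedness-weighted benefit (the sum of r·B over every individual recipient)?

1.01225

r to a grandoffspring = 0.25 (two parent–offspring links: r = (1/2)^2 = 1/4).
r to a half-niece or half-nephew = 1/8 (half-aunt/uncle↔niece/nephew: one path of length 3: r = (1/2)^3 = 1/8).
r to a full niece or nephew = 0.25 (full aunt/uncle↔niece/nephew: two paths of length 3 through the shared grandparent pair: r = 2·(1/2)^3 = 1/4).
r to an offspring = 0.5 (one parent–offspring link: r = (1/2)^1 = 1/2).
Summing one r·B term per recipient: 2·0.25·0.172 + 2·0.125·0.205 + 4·0.25·0.345 + 4·0.5·0.265 = 1.01225.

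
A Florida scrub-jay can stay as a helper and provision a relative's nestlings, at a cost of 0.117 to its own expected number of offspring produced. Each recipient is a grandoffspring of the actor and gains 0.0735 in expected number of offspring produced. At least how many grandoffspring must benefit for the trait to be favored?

r to a grandoffspring = 1/4 (two parent–offspring links: r = (1/2)^2 = 1/4).
Hamilton's rule: n·r·B > C  ⇒  n > C/(r·B) = 0.117/(0.25·0.0735) = 6.367.
The smallest integer exceeding 6.367 is 7.

7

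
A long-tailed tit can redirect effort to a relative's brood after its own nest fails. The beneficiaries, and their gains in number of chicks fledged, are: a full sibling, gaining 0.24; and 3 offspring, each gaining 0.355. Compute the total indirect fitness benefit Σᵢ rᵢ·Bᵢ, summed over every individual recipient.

0.6525

r to a full sibling = 0.5 (full sibs share both parents — two paths of length 2: r = 2·(1/2)^2 = 1/2).
r to an offspring = 1/2 (one parent–offspring link: r = (1/2)^1 = 1/2).
Summing one r·B term per recipient: 1·0.5·0.24 + 3·0.5·0.355 = 0.6525.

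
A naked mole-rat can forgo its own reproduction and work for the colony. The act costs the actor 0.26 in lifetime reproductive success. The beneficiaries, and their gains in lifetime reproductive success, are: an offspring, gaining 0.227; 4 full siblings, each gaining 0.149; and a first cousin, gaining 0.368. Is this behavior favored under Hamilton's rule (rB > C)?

Hamilton's rule: the trait is favored when the sum of r·B over every recipient exceeds the actor's cost C.
r to an offspring = 1/2 (one parent–offspring link: r = (1/2)^1 = 1/2).
r to a full sibling = 0.5 (full sibs share both parents — two paths of length 2: r = 2·(1/2)^2 = 1/2).
r to a first cousin = 1/8 (first cousins share one grandparent pair — two paths of length 4: r = 2·(1/2)^4 = 1/8).
Summing one r·B term per recipient: 1·0.5·0.227 + 4·0.5·0.149 + 1·0.125·0.368 = 0.4575.
0.4575 > 0.26: the indirect benefit exceeds the cost.

Yes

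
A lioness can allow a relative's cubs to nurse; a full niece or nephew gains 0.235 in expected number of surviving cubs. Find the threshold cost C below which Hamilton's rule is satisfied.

r to a full niece or nephew = 0.25 (full aunt/uncle↔niece/nephew: two paths of length 3 through the shared grandparent pair: r = 2·(1/2)^3 = 1/4).
Hamilton's rule: n·r·B > C, so the trait is favored while C < n·r·B = 1·0.25·0.235 = 0.05875.

0.05875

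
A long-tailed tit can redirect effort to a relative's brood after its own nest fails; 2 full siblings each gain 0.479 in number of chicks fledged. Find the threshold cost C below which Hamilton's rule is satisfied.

r to a full sibling = 0.5 (full sibs share both parents — two paths of length 2: r = 2·(1/2)^2 = 1/2).
Hamilton's rule: n·r·B > C, so the trait is favored while C < n·r·B = 2·0.5·0.479 = 0.479.

0.479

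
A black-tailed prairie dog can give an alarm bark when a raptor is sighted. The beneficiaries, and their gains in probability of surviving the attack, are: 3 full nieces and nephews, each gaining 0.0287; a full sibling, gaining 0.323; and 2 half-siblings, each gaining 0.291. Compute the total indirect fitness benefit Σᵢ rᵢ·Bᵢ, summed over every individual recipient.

0.328525

r to a full niece or nephew = 0.25 (full aunt/uncle↔niece/nephew: two paths of length 3 through the shared grandparent pair: r = 2·(1/2)^3 = 1/4).
r to a full sibling = 1/2 (full sibs share both parents — two paths of length 2: r = 2·(1/2)^2 = 1/2).
r to a half-sibling = 0.25 (half-sibs share one parent — one path of length 2: r = (1/2)^2 = 1/4).
Summing one r·B term per recipient: 3·0.25·0.0287 + 1·0.5·0.323 + 2·0.25·0.291 = 0.328525.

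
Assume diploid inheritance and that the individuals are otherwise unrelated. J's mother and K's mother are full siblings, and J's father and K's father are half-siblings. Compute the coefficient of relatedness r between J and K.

With two independent routes of shared ancestry, r is the sum of the two contributions.
J and K are related in two ways: first cousins through their mothers (r = 1/8) and half first cousins through their fathers (r = 1/16).
r = 1/8 + 1/16 = 3/16 = 0.1875.

0.1875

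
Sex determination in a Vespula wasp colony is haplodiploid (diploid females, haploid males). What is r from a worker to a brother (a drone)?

Her haploid brother carries none of their father's genes and a random half of their mother's genome; that half matches the maternal half of her own genome with probability 1/2: r = 1/2 · 1/2 = 1/4.

0.25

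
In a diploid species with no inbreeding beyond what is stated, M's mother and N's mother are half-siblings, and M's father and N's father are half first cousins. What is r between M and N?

With two independent routes of shared ancestry, r is the sum of the two contributions.
M and N are related in two ways: half first cousins through their mothers (r = 1/16) and half second cousins through their fathers (r = 1/64).
r = 1/16 + 1/64 = 5/64 = 0.078125.

0.078125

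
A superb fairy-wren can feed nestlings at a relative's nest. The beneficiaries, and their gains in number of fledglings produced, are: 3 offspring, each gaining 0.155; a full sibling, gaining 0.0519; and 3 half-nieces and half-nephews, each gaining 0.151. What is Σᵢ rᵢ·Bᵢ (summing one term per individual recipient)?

0.315075

r to an offspring = 1/2 (one parent–offspring link: r = (1/2)^1 = 1/2).
r to a full sibling = 0.5 (full sibs share both parents — two paths of length 2: r = 2·(1/2)^2 = 1/2).
r to a half-niece or half-nephew = 1/8 (half-aunt/uncle↔niece/nephew: one path of length 3: r = (1/2)^3 = 1/8).
Summing one r·B term per recipient: 3·0.5·0.155 + 1·0.5·0.0519 + 3·0.125·0.151 = 0.315075.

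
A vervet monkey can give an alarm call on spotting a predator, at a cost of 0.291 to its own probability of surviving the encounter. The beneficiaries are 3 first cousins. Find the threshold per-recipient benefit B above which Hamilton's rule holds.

r to a first cousin = 1/8 (first cousins share one grandparent pair — two paths of length 4: r = 2·(1/2)^4 = 1/8).
Hamilton's rule with n recipients of equal r: n·r·B > C, so B > C/(n·r) = 0.291/(3·0.125) = 0.776.

0.776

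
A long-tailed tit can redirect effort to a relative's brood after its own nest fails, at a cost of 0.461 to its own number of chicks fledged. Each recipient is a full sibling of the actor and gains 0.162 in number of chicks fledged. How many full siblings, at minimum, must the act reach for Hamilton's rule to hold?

r to a full sibling = 0.5 (full sibs share both parents — two paths of length 2: r = 2·(1/2)^2 = 1/2).
Hamilton's rule: n·r·B > C  ⇒  n > C/(r·B) = 0.461/(0.5·0.162) = 5.691.
The smallest integer exceeding 5.691 is 6.

6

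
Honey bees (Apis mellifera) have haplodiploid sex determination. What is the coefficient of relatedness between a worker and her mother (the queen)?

One meiotic link between diploid queen and diploid daughter: r = 1/2.

0.5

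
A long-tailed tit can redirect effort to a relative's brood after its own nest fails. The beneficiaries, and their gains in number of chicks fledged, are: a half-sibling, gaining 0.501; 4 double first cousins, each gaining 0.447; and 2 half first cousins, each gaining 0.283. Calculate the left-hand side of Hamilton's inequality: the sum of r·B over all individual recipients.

0.607625

r to a half-sibling = 0.25 (half-sibs share one parent — one path of length 2: r = (1/2)^2 = 1/4).
r to a double first cousin = 0.25 (double first cousins share both grandparent pairs — four paths of length 4: r = 4·(1/2)^4 = 1/4).
r to a half first cousin = 0.0625 (half first cousins share one grandparent — one path of length 4: r = (1/2)^4 = 1/16).
Summing one r·B term per recipient: 1·0.25·0.501 + 4·0.25·0.447 + 2·0.0625·0.283 = 0.607625.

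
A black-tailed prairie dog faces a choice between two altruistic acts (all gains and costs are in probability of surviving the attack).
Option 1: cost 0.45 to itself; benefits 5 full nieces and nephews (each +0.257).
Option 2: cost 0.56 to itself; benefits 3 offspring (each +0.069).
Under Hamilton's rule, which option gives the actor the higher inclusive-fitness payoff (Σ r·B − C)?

Option 1

Option 1: r to a full niece or nephew = 0.25.
Option 1: Σ r·B − C = (5·0.25·0.257) − 0.45 = -0.12875.
Option 2: r to an offspring = 0.5.
Option 2: Σ r·B − C = (3·0.5·0.069) − 0.56 = -0.4565.
Option 1 has the higher net inclusive-fitness payoff.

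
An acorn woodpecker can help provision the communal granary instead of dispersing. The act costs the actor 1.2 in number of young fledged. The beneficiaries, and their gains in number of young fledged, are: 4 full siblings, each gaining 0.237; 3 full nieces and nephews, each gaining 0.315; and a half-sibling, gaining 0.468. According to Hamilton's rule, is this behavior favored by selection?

Hamilton's rule: the trait is favored when the sum of r·B over every recipient exceeds the actor's cost C.
r to a full sibling = 0.5 (full sibs share both parents — two paths of length 2: r = 2·(1/2)^2 = 1/2).
r to a full niece or nephew = 1/4 (full aunt/uncle↔niece/nephew: two paths of length 3 through the shared grandparent pair: r = 2·(1/2)^3 = 1/4).
r to a half-sibling = 0.25 (half-sibs share one parent — one path of length 2: r = (1/2)^2 = 1/4).
Summing one r·B term per recipient: 4·0.5·0.237 + 3·0.25·0.315 + 1·0.25·0.468 = 0.82725.
0.82725 < 1.2: the indirect benefit is less than the cost.

No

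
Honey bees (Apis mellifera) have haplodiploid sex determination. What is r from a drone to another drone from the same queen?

Haploid brothers each carry a random half of the queen's diploid genome, so on average they share half: r = 1/2.

0.5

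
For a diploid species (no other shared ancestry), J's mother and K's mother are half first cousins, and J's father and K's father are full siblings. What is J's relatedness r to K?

0.140625

Independent pedigree routes through distinct common ancestors add.
J and K are related in two ways: half second cousins through their mothers (r = 1/64) and first cousins through their fathers (r = 1/8).
r = 1/64 + 1/8 = 0.140625.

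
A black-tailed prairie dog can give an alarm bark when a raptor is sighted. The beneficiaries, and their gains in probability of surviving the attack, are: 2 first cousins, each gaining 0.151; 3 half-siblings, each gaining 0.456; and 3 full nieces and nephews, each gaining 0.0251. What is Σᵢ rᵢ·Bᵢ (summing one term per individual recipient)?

0.398575

r to a first cousin = 1/8 (first cousins share one grandparent pair — two paths of length 4: r = 2·(1/2)^4 = 1/8).
r to a half-sibling = 1/4 (half-sibs share one parent — one path of length 2: r = (1/2)^2 = 1/4).
r to a full niece or nephew = 1/4 (full aunt/uncle↔niece/nephew: two paths of length 3 through the shared grandparent pair: r = 2·(1/2)^3 = 1/4).
Summing one r·B term per recipient: 2·0.125·0.151 + 3·0.25·0.456 + 3·0.25·0.0251 = 0.398575.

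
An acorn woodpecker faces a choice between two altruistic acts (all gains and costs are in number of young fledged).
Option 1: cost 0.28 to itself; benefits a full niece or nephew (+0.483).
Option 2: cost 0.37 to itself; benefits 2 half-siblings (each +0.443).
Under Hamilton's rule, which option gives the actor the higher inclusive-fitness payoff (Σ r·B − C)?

Option 1: r to a full niece or nephew = 0.25.
Option 1: Σ r·B − C = (1·0.25·0.483) − 0.28 = -0.15925.
Option 2: r to a half-sibling = 0.25.
Option 2: Σ r·B − C = (2·0.25·0.443) − 0.37 = -0.1485.
Option 2 has the higher net inclusive-fitness payoff.

Option 2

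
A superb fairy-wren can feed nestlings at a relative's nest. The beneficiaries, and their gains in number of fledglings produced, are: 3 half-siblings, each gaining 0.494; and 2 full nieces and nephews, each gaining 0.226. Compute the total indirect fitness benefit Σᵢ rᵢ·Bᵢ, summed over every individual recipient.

0.4835

r to a half-sibling = 0.25 (half-sibs share one parent — one path of length 2: r = (1/2)^2 = 1/4).
r to a full niece or nephew = 1/4 (full aunt/uncle↔niece/nephew: two paths of length 3 through the shared grandparent pair: r = 2·(1/2)^3 = 1/4).
Summing one r·B term per recipient: 3·0.25·0.494 + 2·0.25·0.226 = 0.4835.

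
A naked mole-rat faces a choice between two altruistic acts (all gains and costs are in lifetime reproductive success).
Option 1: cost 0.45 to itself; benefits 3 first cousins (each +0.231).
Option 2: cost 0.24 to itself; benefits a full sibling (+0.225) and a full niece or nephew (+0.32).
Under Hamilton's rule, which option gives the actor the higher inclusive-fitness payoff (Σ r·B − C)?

Option 2

Option 1: r to a first cousin = 0.125.
Option 1: Σ r·B − C = (3·0.125·0.231) − 0.45 = -0.363375.
Option 2: r to a full sibling = 0.5.
Option 2: r to a full niece or nephew = 0.25.
Option 2: Σ r·B − C = (1·0.5·0.225 + 1·0.25·0.32) − 0.24 = -0.0475.
Option 2 has the higher net inclusive-fitness payoff.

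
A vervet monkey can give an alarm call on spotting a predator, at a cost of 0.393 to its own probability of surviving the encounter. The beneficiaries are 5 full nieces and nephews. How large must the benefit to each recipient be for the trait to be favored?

0.3144

r to a full niece or nephew = 1/4 (full aunt/uncle↔niece/nephew: two paths of length 3 through the shared grandparent pair: r = 2·(1/2)^3 = 1/4).
Hamilton's rule with n recipients of equal r: n·r·B > C, so B > C/(n·r) = 0.393/(5·0.25) = 0.3144.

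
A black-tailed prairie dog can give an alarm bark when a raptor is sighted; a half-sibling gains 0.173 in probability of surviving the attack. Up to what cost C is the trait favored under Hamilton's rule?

r to a half-sibling = 1/4 (half-sibs share one parent — one path of length 2: r = (1/2)^2 = 1/4).
Hamilton's rule: n·r·B > C, so the trait is favored while C < n·r·B = 1·0.25·0.173 = 0.04325.

0.04325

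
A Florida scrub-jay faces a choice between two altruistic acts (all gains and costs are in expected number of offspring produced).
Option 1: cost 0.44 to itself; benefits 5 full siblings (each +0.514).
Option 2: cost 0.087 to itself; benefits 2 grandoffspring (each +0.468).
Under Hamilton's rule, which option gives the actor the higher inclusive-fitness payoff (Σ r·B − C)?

Option 1: r to a full sibling = 0.5.
Option 1: Σ r·B − C = (5·0.5·0.514) − 0.44 = 0.845.
Option 2: r to a grandoffspring = 0.25.
Option 2: Σ r·B − C = (2·0.25·0.468) − 0.087 = 0.147.
Option 1 has the higher net inclusive-fitness payoff.

Option 1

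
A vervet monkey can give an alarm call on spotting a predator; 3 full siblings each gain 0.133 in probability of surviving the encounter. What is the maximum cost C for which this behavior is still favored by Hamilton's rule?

0.1995

r to a full sibling = 1/2 (full sibs share both parents — two paths of length 2: r = 2·(1/2)^2 = 1/2).
Hamilton's rule: n·r·B > C, so the trait is favored while C < n·r·B = 3·0.5·0.133 = 0.1995.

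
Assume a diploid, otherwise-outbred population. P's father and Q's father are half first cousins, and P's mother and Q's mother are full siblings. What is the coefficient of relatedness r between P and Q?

Independent pedigree routes through distinct common ancestors add.
P and Q are related in two ways: half second cousins through their fathers (r = 1/64) and first cousins through their mothers (r = 1/8).
r = 1/64 + 1/8 = 9/64 = 0.140625.

0.140625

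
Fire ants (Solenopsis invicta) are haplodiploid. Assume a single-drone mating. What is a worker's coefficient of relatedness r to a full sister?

Haplodiploid full sisters inherit their father's entire haploid genome identically (contributing 1/2) and on average half of their mother's contribution (1/2 · 1/2 = 1/4); r = 1/2 + 1/4 = 3/4.

0.75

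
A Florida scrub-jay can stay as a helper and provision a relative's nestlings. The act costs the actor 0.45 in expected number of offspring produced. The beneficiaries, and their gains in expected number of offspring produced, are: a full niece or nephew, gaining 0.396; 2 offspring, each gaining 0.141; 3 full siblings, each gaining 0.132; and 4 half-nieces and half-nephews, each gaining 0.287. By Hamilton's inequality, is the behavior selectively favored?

Hamilton's rule: the trait is favored when the sum of r·B over every recipient exceeds the actor's cost C.
r to a full niece or nephew = 0.25 (full aunt/uncle↔niece/nephew: two paths of length 3 through the shared grandparent pair: r = 2·(1/2)^3 = 1/4).
r to an offspring = 0.5 (one parent–offspring link: r = (1/2)^1 = 1/2).
r to a full sibling = 0.5 (full sibs share both parents — two paths of length 2: r = 2·(1/2)^2 = 1/2).
r to a half-niece or half-nephew = 0.125 (half-aunt/uncle↔niece/nephew: one path of length 3: r = (1/2)^3 = 1/8).
Summing one r·B term per recipient: 1·0.25·0.396 + 2·0.5·0.141 + 3·0.5·0.132 + 4·0.125·0.287 = 0.5815.
0.5815 > 0.45: the indirect benefit exceeds the cost.

Yes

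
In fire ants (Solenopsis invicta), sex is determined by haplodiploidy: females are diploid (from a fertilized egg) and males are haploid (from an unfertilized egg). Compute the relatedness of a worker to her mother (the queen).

One meiotic link between diploid queen and diploid daughter: r = 1/2.

0.5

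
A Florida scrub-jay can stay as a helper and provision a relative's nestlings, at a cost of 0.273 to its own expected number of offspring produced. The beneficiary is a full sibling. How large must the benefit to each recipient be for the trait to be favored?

r to a full sibling = 0.5 (full sibs share both parents — two paths of length 2: r = 2·(1/2)^2 = 1/2).
Hamilton's rule with n recipients of equal r: n·r·B > C, so B > C/(n·r) = 0.273/(1·0.5) = 0.546.

0.546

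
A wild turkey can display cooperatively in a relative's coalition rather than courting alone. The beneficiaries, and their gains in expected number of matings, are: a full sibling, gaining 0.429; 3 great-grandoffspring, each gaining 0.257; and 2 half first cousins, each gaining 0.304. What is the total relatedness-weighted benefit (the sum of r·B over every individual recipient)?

r to a full sibling = 1/2 (full sibs share both parents — two paths of length 2: r = 2·(1/2)^2 = 1/2).
r to a great-grandoffspring = 0.125 (three parent–offspring links: r = (1/2)^3 = 1/8).
r to a half first cousin = 1/16 (half first cousins share one grandparent — one path of length 4: r = (1/2)^4 = 1/16).
Summing one r·B term per recipient: 1·0.5·0.429 + 3·0.125·0.257 + 2·0.0625·0.304 = 0.348875.

0.348875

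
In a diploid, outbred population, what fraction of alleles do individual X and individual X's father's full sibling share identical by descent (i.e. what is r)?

0.25

Each parent–offspring link contributes a factor of 1/2, and independent paths through distinct common ancestors add.
Full aunt/uncle↔niece/nephew: two paths of length 3 through the shared grandparent pair: r = 2·(1/2)^3 = 1/4.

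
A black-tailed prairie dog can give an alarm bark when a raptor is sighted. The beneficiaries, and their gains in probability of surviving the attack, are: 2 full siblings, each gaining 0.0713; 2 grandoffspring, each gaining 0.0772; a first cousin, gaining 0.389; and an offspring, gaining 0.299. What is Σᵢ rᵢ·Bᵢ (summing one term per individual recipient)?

0.308025

r to a full sibling = 0.5 (full sibs share both parents — two paths of length 2: r = 2·(1/2)^2 = 1/2).
r to a grandoffspring = 1/4 (two parent–offspring links: r = (1/2)^2 = 1/4).
r to a first cousin = 0.125 (first cousins share one grandparent pair — two paths of length 4: r = 2·(1/2)^4 = 1/8).
r to an offspring = 0.5 (one parent–offspring link: r = (1/2)^1 = 1/2).
Summing one r·B term per recipient: 2·0.5·0.0713 + 2·0.25·0.0772 + 1·0.125·0.389 + 1·0.5·0.299 = 0.308025.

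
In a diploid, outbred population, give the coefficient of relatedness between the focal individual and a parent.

One parent–offspring link: r = (1/2)^1 = 1/2.

0.5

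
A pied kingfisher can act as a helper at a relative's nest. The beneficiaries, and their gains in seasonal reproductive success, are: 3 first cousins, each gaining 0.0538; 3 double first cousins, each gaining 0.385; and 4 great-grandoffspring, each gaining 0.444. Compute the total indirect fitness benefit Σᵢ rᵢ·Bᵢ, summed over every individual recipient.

0.530925

r to a first cousin = 0.125 (first cousins share one grandparent pair — two paths of length 4: r = 2·(1/2)^4 = 1/8).
r to a double first cousin = 1/4 (double first cousins share both grandparent pairs — four paths of length 4: r = 4·(1/2)^4 = 1/4).
r to a great-grandoffspring = 1/8 (three parent–offspring links: r = (1/2)^3 = 1/8).
Summing one r·B term per recipient: 3·0.125·0.0538 + 3·0.25·0.385 + 4·0.125·0.444 = 0.530925.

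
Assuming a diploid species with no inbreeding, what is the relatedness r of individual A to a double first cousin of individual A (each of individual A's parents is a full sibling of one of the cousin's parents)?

Each parent–offspring link contributes a factor of 1/2, and independent paths through distinct common ancestors add.
Double first cousins share both grandparent pairs — four paths of length 4: r = 4·(1/2)^4 = 1/4.

0.25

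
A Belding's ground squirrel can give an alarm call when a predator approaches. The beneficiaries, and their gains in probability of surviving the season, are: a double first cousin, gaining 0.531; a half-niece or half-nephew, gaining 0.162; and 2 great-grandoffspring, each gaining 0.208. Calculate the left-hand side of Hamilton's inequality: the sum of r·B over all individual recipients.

0.205

r to a double first cousin = 1/4 (double first cousins share both grandparent pairs — four paths of length 4: r = 4·(1/2)^4 = 1/4).
r to a half-niece or half-nephew = 0.125 (half-aunt/uncle↔niece/nephew: one path of length 3: r = (1/2)^3 = 1/8).
r to a great-grandoffspring = 1/8 (three parent–offspring links: r = (1/2)^3 = 1/8).
Summing one r·B term per recipient: 1·0.25·0.531 + 1·0.125·0.162 + 2·0.125·0.208 = 0.205.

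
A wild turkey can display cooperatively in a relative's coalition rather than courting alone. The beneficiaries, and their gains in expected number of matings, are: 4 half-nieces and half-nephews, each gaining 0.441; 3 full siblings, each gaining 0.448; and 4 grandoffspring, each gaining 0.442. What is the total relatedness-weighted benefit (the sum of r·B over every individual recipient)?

1.3345

r to a half-niece or half-nephew = 1/8 (half-aunt/uncle↔niece/nephew: one path of length 3: r = (1/2)^3 = 1/8).
r to a full sibling = 1/2 (full sibs share both parents — two paths of length 2: r = 2·(1/2)^2 = 1/2).
r to a grandoffspring = 1/4 (two parent–offspring links: r = (1/2)^2 = 1/4).
Summing one r·B term per recipient: 4·0.125·0.441 + 3·0.5·0.448 + 4·0.25·0.442 = 1.3345.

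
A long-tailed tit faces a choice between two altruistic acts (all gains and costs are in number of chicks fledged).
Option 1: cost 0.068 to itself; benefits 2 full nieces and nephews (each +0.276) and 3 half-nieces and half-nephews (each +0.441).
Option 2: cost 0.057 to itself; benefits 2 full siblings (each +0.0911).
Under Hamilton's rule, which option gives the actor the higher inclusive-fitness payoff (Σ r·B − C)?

Option 1: r to a full niece or nephew = 0.25.
Option 1: r to a half-niece or half-nephew = 0.125.
Option 1: Σ r·B − C = (2·0.25·0.276 + 3·0.125·0.441) − 0.068 = 0.235375.
Option 2: r to a full sibling = 0.5.
Option 2: Σ r·B − C = (2·0.5·0.0911) − 0.057 = 0.0341.
Option 1 has the higher net inclusive-fitness payoff.

Option 1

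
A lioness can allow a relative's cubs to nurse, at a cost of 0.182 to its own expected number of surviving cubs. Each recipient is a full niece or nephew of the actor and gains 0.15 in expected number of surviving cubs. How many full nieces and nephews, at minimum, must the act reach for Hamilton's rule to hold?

5

r to a full niece or nephew = 0.25 (full aunt/uncle↔niece/nephew: two paths of length 3 through the shared grandparent pair: r = 2·(1/2)^3 = 1/4).
Hamilton's rule: n·r·B > C  ⇒  n > C/(r·B) = 0.182/(0.25·0.15) = 4.853.
The smallest integer exceeding 4.853 is 5.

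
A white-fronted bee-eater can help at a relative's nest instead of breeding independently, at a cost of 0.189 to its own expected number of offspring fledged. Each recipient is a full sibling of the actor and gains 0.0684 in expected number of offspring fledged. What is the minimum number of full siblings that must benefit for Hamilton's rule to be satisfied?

r to a full sibling = 0.5 (full sibs share both parents — two paths of length 2: r = 2·(1/2)^2 = 1/2).
Hamilton's rule: n·r·B > C  ⇒  n > C/(r·B) = 0.189/(0.5·0.0684) = 5.526.
The smallest integer exceeding 5.526 is 6.

6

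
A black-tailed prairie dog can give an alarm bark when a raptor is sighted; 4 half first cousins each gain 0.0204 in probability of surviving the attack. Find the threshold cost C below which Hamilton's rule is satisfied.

0.0051

r to a half first cousin = 1/16 (half first cousins share one grandparent — one path of length 4: r = (1/2)^4 = 1/16).
Hamilton's rule: n·r·B > C, so the trait is favored while C < n·r·B = 4·0.0625·0.0204 = 0.0051.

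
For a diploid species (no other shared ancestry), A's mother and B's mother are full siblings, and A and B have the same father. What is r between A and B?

Relatedness sums over independent paths through distinct common ancestors.
A and B are related in two ways: first cousins through their mothers (r = 1/8) and half-sibs through their shared father (r = 1/4).
r = 1/8 + 1/4 = 0.375.

0.375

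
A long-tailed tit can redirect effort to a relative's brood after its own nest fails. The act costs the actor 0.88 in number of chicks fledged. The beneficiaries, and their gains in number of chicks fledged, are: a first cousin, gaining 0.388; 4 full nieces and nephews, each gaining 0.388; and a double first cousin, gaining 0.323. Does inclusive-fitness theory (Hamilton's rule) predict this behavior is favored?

Hamilton's rule: the trait is favored when the sum of r·B over every recipient exceeds the actor's cost C.
r to a first cousin = 1/8 (first cousins share one grandparent pair — two paths of length 4: r = 2·(1/2)^4 = 1/8).
r to a full niece or nephew = 1/4 (full aunt/uncle↔niece/nephew: two paths of length 3 through the shared grandparent pair: r = 2·(1/2)^3 = 1/4).
r to a double first cousin = 1/4 (double first cousins share both grandparent pairs — four paths of length 4: r = 4·(1/2)^4 = 1/4).
Summing one r·B term per recipient: 1·0.125·0.388 + 4·0.25·0.388 + 1·0.25·0.323 = 0.51725.
0.51725 < 0.88: the indirect benefit is less than the cost.

No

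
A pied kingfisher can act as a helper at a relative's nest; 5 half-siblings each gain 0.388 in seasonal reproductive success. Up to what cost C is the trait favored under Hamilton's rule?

r to a half-sibling = 0.25 (half-sibs share one parent — one path of length 2: r = (1/2)^2 = 1/4).
Hamilton's rule: n·r·B > C, so the trait is favored while C < n·r·B = 5·0.25·0.388 = 0.485.

0.485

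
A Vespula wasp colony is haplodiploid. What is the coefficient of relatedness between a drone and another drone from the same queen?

0.5

Haploid brothers each carry a random half of the queen's diploid genome, so on average they share half: r = 1/2.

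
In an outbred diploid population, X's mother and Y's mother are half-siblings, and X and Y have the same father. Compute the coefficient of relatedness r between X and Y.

0.3125

Relatedness sums over independent paths through distinct common ancestors.
X and Y are related in two ways: half first cousins through their mothers (r = 1/16) and half-sibs through their shared father (r = 1/4).
r = 1/16 + 1/4 = 5/16 = 0.3125.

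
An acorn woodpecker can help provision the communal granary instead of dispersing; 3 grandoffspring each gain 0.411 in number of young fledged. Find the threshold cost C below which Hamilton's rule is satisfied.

0.30825

r to a grandoffspring = 1/4 (two parent–offspring links: r = (1/2)^2 = 1/4).
Hamilton's rule: n·r·B > C, so the trait is favored while C < n·r·B = 3·0.25·0.411 = 0.30825.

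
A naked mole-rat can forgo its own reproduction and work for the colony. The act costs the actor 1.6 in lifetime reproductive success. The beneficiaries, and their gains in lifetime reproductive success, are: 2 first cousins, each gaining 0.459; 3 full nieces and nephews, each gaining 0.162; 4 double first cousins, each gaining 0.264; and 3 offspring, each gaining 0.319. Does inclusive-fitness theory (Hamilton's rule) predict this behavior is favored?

Hamilton's rule: the trait is favored when the sum of r·B over every recipient exceeds the actor's cost C.
r to a first cousin = 1/8 (first cousins share one grandparent pair — two paths of length 4: r = 2·(1/2)^4 = 1/8).
r to a full niece or nephew = 1/4 (full aunt/uncle↔niece/nephew: two paths of length 3 through the shared grandparent pair: r = 2·(1/2)^3 = 1/4).
r to a double first cousin = 0.25 (double first cousins share both grandparent pairs — four paths of length 4: r = 4·(1/2)^4 = 1/4).
r to an offspring = 0.5 (one parent–offspring link: r = (1/2)^1 = 1/2).
Summing one r·B term per recipient: 2·0.125·0.459 + 3·0.25·0.162 + 4·0.25·0.264 + 3·0.5·0.319 = 0.97875.
0.97875 < 1.6: the indirect benefit is less than the cost.

No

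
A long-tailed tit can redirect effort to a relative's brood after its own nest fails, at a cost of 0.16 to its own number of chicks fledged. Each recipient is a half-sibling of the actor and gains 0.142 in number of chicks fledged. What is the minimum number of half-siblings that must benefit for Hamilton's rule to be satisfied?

r to a half-sibling = 1/4 (half-sibs share one parent — one path of length 2: r = (1/2)^2 = 1/4).
Hamilton's rule: n·r·B > C  ⇒  n > C/(r·B) = 0.16/(0.25·0.142) = 4.507.
The smallest integer exceeding 4.507 is 5.

5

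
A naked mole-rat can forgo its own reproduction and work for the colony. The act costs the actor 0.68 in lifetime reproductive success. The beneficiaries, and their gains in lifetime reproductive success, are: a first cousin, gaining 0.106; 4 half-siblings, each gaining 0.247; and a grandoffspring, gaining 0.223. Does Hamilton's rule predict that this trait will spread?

Hamilton's rule: the trait is favored when the sum of r·B over every recipient exceeds the actor's cost C.
r to a first cousin = 0.125 (first cousins share one grandparent pair — two paths of length 4: r = 2·(1/2)^4 = 1/8).
r to a half-sibling = 0.25 (half-sibs share one parent — one path of length 2: r = (1/2)^2 = 1/4).
r to a grandoffspring = 1/4 (two parent–offspring links: r = (1/2)^2 = 1/4).
Summing one r·B term per recipient: 1·0.125·0.106 + 4·0.25·0.247 + 1·0.25·0.223 = 0.316.
0.316 < 0.68: the indirect benefit is less than the cost.

No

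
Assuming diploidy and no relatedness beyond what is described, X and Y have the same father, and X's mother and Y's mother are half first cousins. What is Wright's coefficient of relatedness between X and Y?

Independent pedigree routes through distinct common ancestors add.
X and Y are related in two ways: half-sibs through their shared father (r = 1/4) and half second cousins through their mothers (r = 1/64).
r = 1/4 + 1/64 = 0.265625.

0.265625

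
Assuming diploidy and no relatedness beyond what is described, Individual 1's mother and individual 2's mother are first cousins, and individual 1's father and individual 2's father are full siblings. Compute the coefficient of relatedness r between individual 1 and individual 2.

Wright's path rule: contributions from independent ancestry routes add.
Individual 1 and individual 2 are related in two ways: second cousins through their mothers (r = 1/32) and first cousins through their fathers (r = 1/8).
r = 1/32 + 1/8 = 5/32 = 0.15625.

0.15625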